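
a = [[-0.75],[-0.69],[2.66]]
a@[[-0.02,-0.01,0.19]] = [[0.02, 0.01, -0.14], [0.01, 0.01, -0.13], [-0.05, -0.03, 0.51]]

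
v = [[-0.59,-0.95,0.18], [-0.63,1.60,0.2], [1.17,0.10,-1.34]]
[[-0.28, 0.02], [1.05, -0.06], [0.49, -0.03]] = v@[[-0.62, 0.03], [0.52, -0.03], [-0.87, 0.05]]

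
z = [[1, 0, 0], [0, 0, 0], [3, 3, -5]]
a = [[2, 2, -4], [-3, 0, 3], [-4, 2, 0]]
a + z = [[3, 2, -4], [-3, 0, 3], [-1, 5, -5]]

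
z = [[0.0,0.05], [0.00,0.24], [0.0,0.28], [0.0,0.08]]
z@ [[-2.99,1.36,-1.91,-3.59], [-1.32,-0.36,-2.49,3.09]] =[[-0.07, -0.02, -0.12, 0.15], [-0.32, -0.09, -0.60, 0.74], [-0.37, -0.1, -0.7, 0.87], [-0.11, -0.03, -0.2, 0.25]]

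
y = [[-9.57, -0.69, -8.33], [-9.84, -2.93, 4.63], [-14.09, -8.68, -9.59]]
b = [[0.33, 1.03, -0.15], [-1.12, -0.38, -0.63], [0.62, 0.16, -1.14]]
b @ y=[[-11.18, -1.94, 3.46], [23.33, 7.35, 13.61], [8.55, 9.00, 6.51]]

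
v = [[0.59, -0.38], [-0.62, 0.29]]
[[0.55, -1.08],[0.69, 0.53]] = v@ [[-6.50, 1.73], [-11.53, 5.52]]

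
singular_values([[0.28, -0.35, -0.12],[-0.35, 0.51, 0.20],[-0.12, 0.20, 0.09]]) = [0.84, 0.04, 0.0]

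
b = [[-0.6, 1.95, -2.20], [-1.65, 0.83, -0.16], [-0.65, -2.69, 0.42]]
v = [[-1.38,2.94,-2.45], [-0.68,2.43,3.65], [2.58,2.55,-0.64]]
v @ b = [[-2.43, 6.34, 1.54], [-5.97, -9.13, 2.64], [-5.34, 8.87, -6.35]]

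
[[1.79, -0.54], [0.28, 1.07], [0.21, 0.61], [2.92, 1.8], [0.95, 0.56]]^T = [[1.79, 0.28, 0.21, 2.92, 0.95], [-0.54, 1.07, 0.61, 1.80, 0.56]]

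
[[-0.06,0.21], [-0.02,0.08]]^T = [[-0.06,-0.02], [0.21,0.08]]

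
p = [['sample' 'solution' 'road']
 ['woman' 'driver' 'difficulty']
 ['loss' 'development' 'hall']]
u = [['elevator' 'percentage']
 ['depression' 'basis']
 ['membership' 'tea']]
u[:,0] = ['elevator', 'depression', 'membership']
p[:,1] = ['solution', 'driver', 'development']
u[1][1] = 'basis'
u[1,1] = 'basis'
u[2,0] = 'membership'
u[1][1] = 'basis'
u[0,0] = 'elevator'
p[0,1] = 'solution'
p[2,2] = 'hall'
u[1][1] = 'basis'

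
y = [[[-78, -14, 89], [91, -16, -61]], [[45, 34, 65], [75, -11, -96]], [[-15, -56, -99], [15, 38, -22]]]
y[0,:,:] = [[-78, -14, 89], [91, -16, -61]]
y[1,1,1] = -11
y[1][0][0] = 45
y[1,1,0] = 75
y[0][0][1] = -14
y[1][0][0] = 45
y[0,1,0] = 91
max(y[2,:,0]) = 15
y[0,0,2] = 89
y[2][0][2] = -99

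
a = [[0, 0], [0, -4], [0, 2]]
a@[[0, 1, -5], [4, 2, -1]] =[[0, 0, 0], [-16, -8, 4], [8, 4, -2]]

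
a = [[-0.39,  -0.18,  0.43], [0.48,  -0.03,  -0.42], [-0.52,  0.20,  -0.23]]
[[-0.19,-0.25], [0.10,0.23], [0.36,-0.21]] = a @ [[-0.33, 0.51],[0.22, 0.31],[-0.64, 0.01]]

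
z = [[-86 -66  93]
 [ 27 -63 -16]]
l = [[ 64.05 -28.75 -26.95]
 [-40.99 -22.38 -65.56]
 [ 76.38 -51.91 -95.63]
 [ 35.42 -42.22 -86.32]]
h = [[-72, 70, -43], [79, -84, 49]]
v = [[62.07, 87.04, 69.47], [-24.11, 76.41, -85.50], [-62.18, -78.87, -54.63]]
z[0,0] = -86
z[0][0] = -86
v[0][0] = 62.07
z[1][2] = -16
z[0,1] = -66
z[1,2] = -16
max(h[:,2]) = 49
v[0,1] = 87.04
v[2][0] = -62.18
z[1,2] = -16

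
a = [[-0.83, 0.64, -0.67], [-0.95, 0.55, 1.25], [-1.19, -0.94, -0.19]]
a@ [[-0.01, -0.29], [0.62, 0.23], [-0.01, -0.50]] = [[0.41, 0.72], [0.34, -0.22], [-0.57, 0.22]]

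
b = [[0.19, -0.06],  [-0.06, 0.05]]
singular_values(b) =[0.21, 0.03]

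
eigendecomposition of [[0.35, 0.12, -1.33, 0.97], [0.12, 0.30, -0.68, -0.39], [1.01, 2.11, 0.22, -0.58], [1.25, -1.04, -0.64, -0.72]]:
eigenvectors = [[(0.34+0j), 0.16+0.55j, 0.16-0.55j, 0.76+0.00j], [-0.26+0.00j, -0.02+0.32j, (-0.02-0.32j), (-0.19+0j)], [(-0.17+0j), 0.71+0.00j, 0.71-0.00j, 0.00+0.00j], [(-0.89+0j), 0.09+0.21j, 0.09-0.21j, (0.62+0j)]]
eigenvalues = [(-1.62+0j), (0.33+1.56j), (0.33-1.56j), (1.11+0j)]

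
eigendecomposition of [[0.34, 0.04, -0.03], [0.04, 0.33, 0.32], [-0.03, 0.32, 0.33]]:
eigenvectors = [[-0.15,0.99,0.02], [0.7,0.09,0.71], [-0.70,-0.12,0.71]]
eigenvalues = [0.0, 0.35, 0.65]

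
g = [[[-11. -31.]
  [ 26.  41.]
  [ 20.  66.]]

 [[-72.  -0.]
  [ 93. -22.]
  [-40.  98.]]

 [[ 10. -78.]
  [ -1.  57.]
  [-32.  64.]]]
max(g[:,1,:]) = 93.0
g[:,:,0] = [[-11.0, 26.0, 20.0], [-72.0, 93.0, -40.0], [10.0, -1.0, -32.0]]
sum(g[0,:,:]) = 111.0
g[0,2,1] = 66.0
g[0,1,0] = 26.0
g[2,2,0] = -32.0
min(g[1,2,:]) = -40.0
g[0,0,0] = -11.0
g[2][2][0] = -32.0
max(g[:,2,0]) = 20.0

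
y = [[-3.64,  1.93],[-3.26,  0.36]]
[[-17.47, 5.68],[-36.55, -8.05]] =y @ [[12.90, 3.53],[15.28, 9.6]]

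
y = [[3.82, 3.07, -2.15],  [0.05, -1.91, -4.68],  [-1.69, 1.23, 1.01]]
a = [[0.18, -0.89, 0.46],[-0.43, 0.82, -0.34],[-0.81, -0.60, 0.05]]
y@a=[[1.11, 0.41, 0.61], [4.62, 1.20, 0.44], [-1.65, 1.91, -1.15]]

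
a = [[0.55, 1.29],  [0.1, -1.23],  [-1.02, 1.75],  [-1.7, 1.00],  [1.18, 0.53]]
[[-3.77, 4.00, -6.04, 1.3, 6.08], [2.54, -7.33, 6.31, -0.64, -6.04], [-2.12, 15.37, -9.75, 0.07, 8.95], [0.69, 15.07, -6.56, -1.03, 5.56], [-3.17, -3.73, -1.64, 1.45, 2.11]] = a@[[-1.7, -5.63, 0.88, 0.96, -0.40], [-2.2, 5.5, -5.06, 0.60, 4.88]]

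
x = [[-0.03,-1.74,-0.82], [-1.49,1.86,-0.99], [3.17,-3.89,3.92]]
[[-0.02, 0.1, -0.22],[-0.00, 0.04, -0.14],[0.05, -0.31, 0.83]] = x @ [[-0.01, 0.05, -0.11],[-0.0, 0.00, -0.01],[0.02, -0.12, 0.29]]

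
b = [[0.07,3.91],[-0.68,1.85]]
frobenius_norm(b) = 4.38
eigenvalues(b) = [(0.96+1.37j), (0.96-1.37j)]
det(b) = 2.79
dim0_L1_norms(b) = [0.75, 5.76]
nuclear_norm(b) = 4.98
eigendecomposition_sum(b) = [[(0.03+1j), 1.96-1.37j], [(-0.34+0.24j), (0.92+0.37j)]] + [[(0.04-1j), 1.96+1.37j],  [-0.34-0.24j, 0.92-0.37j]]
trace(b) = 1.92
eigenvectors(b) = [[(0.92+0j), 0.92-0.00j], [(0.21+0.32j), 0.21-0.32j]]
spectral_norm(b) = 4.33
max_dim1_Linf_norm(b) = 3.91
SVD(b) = [[0.90,0.43],[0.43,-0.9]] @ diag([4.331691733348288, 0.6436976986459548]) @ [[-0.05, 1.0], [1.00, 0.05]]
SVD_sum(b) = [[-0.21, 3.89], [-0.10, 1.88]] + [[0.28, 0.02], [-0.58, -0.03]]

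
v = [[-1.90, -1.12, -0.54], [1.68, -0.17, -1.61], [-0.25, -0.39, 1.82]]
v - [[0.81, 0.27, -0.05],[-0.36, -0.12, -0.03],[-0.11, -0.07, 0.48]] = [[-2.71, -1.39, -0.49], [2.04, -0.05, -1.58], [-0.14, -0.32, 1.34]]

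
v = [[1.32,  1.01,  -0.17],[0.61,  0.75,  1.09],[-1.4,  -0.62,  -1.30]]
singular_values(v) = [2.73, 1.15, 0.4]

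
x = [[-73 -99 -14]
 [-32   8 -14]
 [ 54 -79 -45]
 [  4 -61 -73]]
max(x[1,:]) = 8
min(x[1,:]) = -32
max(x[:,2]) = -14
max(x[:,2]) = -14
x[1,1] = 8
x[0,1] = -99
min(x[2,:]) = -79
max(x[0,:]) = -14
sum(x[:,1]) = -231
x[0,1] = -99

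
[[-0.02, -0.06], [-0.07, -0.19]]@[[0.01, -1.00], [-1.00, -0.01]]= [[0.06, 0.02],[0.19, 0.07]]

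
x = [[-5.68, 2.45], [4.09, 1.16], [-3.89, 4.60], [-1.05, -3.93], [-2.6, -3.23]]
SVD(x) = [[-0.69, 0.10], [0.33, -0.44], [-0.63, -0.31], [0.11, 0.58], [-0.08, 0.6]] @ diag([8.954432908413942, 6.796258624325111]) @ [[0.87,  -0.49],  [-0.49,  -0.87]]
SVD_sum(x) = [[-5.36, 3.02],[2.61, -1.47],[-4.92, 2.77],[0.88, -0.5],[-0.59, 0.33]] + [[-0.32, -0.57], [1.48, 2.63], [1.03, 1.83], [-1.93, -3.43], [-2.01, -3.56]]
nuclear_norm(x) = 15.75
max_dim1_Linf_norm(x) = 5.68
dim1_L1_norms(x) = [8.13, 5.25, 8.49, 4.98, 5.83]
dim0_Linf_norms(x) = [5.68, 4.6]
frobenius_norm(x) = 11.24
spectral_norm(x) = 8.95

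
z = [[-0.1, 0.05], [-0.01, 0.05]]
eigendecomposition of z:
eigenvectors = [[-1.0,-0.32], [-0.07,-0.95]]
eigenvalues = [-0.1, 0.05]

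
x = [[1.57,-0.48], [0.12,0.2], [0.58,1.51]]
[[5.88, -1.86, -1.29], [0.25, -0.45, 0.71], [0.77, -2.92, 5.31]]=x @ [[3.49,-1.59,0.23], [-0.83,-1.32,3.43]]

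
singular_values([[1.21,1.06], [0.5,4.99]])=[5.16, 1.07]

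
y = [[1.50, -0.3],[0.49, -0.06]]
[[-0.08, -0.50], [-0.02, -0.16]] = y@[[-0.05, -0.33], [0.0, 0.02]]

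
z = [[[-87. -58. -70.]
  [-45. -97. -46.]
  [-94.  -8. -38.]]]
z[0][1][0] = -45.0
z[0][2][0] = -94.0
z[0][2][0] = -94.0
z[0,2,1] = -8.0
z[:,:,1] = [[-58.0, -97.0, -8.0]]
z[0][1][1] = -97.0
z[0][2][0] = -94.0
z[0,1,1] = -97.0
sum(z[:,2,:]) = -140.0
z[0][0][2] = -70.0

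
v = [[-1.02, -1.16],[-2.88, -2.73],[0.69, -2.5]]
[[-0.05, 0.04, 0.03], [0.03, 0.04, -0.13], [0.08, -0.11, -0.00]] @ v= [[-0.04, -0.13], [-0.24, 0.18], [0.24, 0.21]]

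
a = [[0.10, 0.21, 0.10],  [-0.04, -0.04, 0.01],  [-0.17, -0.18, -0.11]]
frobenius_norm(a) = 0.38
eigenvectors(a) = [[-0.59-0.31j,(-0.59+0.31j),(0.22+0j)], [(0.15-0.2j),0.15+0.20j,(-0.54+0j)], [0.70+0.00j,0.70-0.00j,0.81+0.00j]]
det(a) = -0.00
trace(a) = -0.05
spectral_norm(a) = 0.37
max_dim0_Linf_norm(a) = 0.21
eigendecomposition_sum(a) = [[0.05+0.06j,(0.1+0.02j),0.05-0.01j], [(-0.03+0.02j),-0.01+0.04j,(-0+0.02j)], [(-0.08-0.03j),-0.10+0.04j,(-0.05+0.03j)]] + [[(0.05-0.06j), 0.10-0.02j, 0.05+0.01j],[(-0.03-0.02j), -0.01-0.04j, -0.00-0.02j],[(-0.08+0.03j), (-0.1-0.04j), -0.05-0.03j]] + [[(-0-0j), (0.01-0j), -0.01-0.00j],[(0.01+0j), (-0.02+0j), (0.01+0j)],[-0.02-0.00j, (0.02-0j), -0.02-0.00j]]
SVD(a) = [[-0.68, -0.73, 0.09], [0.13, -0.24, -0.96], [0.73, -0.64, 0.25]] @ diag([0.3700411011827009, 0.05382979875113459, 0.031175891357048204]) @ [[-0.53, -0.75, -0.39], [0.84, -0.54, -0.1], [0.14, 0.38, -0.91]]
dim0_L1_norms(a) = [0.31, 0.43, 0.22]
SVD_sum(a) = [[0.13, 0.19, 0.10], [-0.03, -0.04, -0.02], [-0.14, -0.2, -0.11]] + [[-0.03, 0.02, 0.00],[-0.01, 0.01, 0.00],[-0.03, 0.02, 0.00]] + [[0.0, 0.00, -0.0],  [-0.0, -0.01, 0.03],  [0.00, 0.0, -0.01]]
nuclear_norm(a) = 0.46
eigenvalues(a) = [(-0.01+0.13j), (-0.01-0.13j), (-0.04+0j)]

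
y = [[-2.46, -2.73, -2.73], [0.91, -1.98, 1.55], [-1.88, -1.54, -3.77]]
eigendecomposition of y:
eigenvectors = [[(0.85+0j), (0.43-0.21j), (0.43+0.21j)], [(-0.02+0j), -0.53-0.31j, (-0.53+0.31j)], [-0.52+0.00j, (0.63+0j), 0.63-0.00j]]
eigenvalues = [(-0.74+0j), (-3.74+1.37j), (-3.74-1.37j)]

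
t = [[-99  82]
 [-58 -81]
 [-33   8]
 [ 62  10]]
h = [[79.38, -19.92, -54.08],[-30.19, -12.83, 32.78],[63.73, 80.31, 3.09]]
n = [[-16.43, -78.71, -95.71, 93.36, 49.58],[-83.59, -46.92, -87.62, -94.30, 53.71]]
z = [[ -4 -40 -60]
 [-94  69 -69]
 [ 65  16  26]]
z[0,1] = -40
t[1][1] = -81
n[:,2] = [-95.71, -87.62]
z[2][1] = 16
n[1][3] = -94.3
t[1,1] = -81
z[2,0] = 65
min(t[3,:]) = 10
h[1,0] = -30.19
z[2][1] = 16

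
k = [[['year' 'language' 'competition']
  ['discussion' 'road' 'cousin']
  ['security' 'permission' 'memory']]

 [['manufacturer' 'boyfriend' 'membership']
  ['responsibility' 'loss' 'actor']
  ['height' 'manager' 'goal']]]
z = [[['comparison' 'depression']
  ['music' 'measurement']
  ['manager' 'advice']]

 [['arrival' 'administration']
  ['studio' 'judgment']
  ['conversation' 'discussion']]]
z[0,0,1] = 'depression'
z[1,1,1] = 'judgment'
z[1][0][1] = 'administration'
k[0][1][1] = 'road'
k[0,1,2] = 'cousin'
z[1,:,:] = [['arrival', 'administration'], ['studio', 'judgment'], ['conversation', 'discussion']]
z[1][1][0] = 'studio'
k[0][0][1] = 'language'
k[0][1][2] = 'cousin'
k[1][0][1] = 'boyfriend'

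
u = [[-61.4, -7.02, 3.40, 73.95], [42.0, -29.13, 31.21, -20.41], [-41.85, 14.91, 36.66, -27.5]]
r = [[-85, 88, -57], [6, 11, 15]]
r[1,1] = 11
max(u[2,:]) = 36.66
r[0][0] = -85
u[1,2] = 31.21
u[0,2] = 3.4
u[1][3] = -20.41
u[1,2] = 31.21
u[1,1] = -29.13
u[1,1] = -29.13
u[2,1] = 14.91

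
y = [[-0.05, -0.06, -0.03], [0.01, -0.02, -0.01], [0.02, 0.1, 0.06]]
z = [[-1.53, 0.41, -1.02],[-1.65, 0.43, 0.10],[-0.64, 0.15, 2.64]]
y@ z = [[0.19, -0.05, -0.03], [0.02, -0.01, -0.04], [-0.23, 0.06, 0.15]]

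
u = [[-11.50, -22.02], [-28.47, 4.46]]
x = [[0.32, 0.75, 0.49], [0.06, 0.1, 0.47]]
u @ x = [[-5.00, -10.83, -15.98], [-8.84, -20.91, -11.85]]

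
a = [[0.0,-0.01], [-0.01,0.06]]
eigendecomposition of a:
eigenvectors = [[-0.99, 0.16], [-0.16, -0.99]]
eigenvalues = [-0.0, 0.06]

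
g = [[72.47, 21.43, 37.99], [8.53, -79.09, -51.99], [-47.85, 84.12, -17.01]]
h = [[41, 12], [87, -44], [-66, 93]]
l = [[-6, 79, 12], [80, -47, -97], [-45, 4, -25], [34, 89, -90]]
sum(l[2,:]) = -66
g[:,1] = [21.43, -79.09, 84.12]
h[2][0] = -66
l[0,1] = 79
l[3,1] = 89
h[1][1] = -44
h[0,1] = 12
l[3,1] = 89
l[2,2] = -25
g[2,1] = 84.12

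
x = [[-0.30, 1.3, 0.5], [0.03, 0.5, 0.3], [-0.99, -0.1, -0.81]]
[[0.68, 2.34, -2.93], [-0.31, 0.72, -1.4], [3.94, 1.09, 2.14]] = x @ [[-2.60, -0.67, -0.09], [0.6, 1.94, -1.37], [-1.76, -0.77, -2.36]]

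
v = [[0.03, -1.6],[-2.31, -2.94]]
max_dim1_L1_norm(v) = 5.25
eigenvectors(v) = [[0.86, 0.38], [-0.51, 0.93]]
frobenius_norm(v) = 4.07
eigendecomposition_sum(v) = [[0.78,-0.32], [-0.46,0.19]] + [[-0.75, -1.28], [-1.85, -3.13]]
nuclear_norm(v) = 4.91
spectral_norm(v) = 3.95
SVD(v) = [[0.33, 0.94], [0.94, -0.33]] @ diag([3.952727366003101, 0.957364282836053]) @ [[-0.55, -0.84], [0.84, -0.55]]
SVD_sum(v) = [[-0.72, -1.11], [-2.04, -3.12]] + [[0.75, -0.49], [-0.27, 0.18]]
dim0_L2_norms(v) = [2.31, 3.35]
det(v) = -3.78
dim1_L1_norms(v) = [1.63, 5.25]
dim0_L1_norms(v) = [2.34, 4.54]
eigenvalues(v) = [0.97, -3.88]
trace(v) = -2.91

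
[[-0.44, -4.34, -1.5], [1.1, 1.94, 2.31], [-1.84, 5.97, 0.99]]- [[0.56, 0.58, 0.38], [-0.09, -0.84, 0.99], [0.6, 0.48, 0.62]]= [[-1.0, -4.92, -1.88], [1.19, 2.78, 1.32], [-2.44, 5.49, 0.37]]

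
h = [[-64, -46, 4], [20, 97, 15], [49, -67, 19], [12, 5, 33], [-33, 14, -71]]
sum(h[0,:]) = -106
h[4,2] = -71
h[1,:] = [20, 97, 15]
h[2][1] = -67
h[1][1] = 97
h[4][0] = -33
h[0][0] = -64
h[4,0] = -33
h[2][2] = 19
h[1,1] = 97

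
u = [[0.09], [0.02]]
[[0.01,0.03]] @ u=[[0.0]]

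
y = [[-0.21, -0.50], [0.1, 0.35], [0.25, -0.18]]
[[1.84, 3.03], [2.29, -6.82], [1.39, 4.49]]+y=[[1.63,2.53], [2.39,-6.47], [1.64,4.31]]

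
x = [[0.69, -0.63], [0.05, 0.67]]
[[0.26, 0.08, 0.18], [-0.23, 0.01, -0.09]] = x @[[0.06, 0.13, 0.12], [-0.35, 0.01, -0.15]]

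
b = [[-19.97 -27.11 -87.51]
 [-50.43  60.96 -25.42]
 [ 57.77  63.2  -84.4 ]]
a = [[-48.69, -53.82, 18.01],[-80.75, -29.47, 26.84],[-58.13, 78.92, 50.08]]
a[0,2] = 18.01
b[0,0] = -19.97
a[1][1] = -29.47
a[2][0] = -58.13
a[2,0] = -58.13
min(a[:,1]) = -53.82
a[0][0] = -48.69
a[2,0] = -58.13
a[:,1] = [-53.82, -29.47, 78.92]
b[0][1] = -27.11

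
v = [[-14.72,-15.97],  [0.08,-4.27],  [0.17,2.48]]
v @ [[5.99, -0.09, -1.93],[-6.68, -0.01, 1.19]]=[[18.51, 1.48, 9.41], [29.00, 0.04, -5.24], [-15.55, -0.04, 2.62]]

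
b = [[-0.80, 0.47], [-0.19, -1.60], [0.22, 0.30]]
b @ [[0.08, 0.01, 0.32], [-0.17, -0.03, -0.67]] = [[-0.14, -0.02, -0.57],  [0.26, 0.05, 1.01],  [-0.03, -0.01, -0.13]]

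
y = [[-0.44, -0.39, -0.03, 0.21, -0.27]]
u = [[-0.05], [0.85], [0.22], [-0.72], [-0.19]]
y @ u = [[-0.42]]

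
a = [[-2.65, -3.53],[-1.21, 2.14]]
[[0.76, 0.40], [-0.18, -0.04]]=a @ [[-0.1, -0.07], [-0.14, -0.06]]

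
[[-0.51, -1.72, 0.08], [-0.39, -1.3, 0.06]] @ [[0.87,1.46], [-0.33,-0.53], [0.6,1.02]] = [[0.17,0.25], [0.13,0.18]]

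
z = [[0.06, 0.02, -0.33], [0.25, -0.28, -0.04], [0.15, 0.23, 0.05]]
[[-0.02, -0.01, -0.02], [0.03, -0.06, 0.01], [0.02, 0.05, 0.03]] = z @ [[0.11, -0.01, 0.09], [-0.01, 0.21, 0.05], [0.09, 0.05, 0.08]]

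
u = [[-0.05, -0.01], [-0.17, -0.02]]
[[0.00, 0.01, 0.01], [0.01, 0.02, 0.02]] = u @ [[-0.06, -0.11, -0.10], [0.10, -0.05, -0.11]]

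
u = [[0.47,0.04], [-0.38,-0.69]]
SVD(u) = [[-0.39, 0.92], [0.92, 0.39]] @ diag([0.8414659212730567, 0.367335137627869]) @ [[-0.63, -0.77],  [0.77, -0.63]]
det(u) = -0.31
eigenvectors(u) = [[0.95, -0.03], [-0.31, 1.0]]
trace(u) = -0.22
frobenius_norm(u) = 0.92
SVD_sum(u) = [[0.21, 0.25], [-0.49, -0.60]] + [[0.26, -0.21], [0.11, -0.09]]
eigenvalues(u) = [0.46, -0.68]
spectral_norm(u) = 0.84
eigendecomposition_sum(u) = [[0.46, 0.02], [-0.15, -0.01]] + [[0.01, 0.02], [-0.23, -0.68]]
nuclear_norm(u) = 1.21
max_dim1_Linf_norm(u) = 0.69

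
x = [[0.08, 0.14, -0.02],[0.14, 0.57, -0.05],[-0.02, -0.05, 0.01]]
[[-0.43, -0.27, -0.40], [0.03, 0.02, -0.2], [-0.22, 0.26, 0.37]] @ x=[[-0.06, -0.19, 0.02],[0.01, 0.03, -0.0],[0.01, 0.10, -0.00]]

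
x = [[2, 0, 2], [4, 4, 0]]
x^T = [[2, 4], [0, 4], [2, 0]]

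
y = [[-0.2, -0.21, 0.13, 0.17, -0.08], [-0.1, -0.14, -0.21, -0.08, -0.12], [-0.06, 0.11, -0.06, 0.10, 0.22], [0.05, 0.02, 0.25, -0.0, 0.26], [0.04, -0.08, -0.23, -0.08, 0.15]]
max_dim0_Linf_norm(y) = 0.26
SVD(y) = [[-0.10, -0.78, 0.57, 0.04, -0.23],[-0.61, 0.05, 0.25, 0.2, 0.73],[0.29, 0.28, 0.57, -0.68, 0.22],[0.71, -0.03, 0.19, 0.57, 0.37],[-0.19, 0.55, 0.50, 0.41, -0.48]] @ diag([0.48284608272111257, 0.41843791599764774, 0.2877435699450702, 0.19215104613111483, 0.05788768679439986]) @ [[0.19, 0.35, 0.66, 0.16, 0.62], [0.37, 0.34, -0.63, -0.37, 0.46], [-0.50, -0.45, -0.28, 0.33, 0.61], [0.3, -0.69, 0.26, -0.58, 0.17], [-0.7, 0.29, 0.15, -0.63, 0.05]]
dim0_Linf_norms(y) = [0.2, 0.21, 0.25, 0.17, 0.26]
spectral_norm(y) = 0.48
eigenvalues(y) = [(0.05+0.29j), (0.05-0.29j), (0.15+0j), (-0.34+0j), (-0.15+0j)]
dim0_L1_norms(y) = [0.45, 0.56, 0.88, 0.43, 0.83]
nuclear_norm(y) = 1.44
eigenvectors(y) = [[-0.55+0.00j, (-0.55-0j), (0.58+0j), 0.86+0.00j, -0.50+0.00j],[0.31+0.16j, 0.31-0.16j, (-0.5+0j), (0.44+0j), -0.25+0.00j],[(0.08-0.41j), (0.08+0.41j), 0.07+0.00j, (0.09+0j), (0.42+0j)],[(-0.28-0.4j), (-0.28+0.4j), 0.60+0.00j, -0.22+0.00j, -0.70+0.00j],[0.40+0.00j, 0.40-0.00j, (0.2+0j), (0.01+0j), (0.13+0j)]]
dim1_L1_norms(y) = [0.79, 0.65, 0.55, 0.58, 0.58]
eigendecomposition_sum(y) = [[-0.02+0.03j, (0.05-0.06j), (0.14-0.02j), (0.07-0.03j), -0.08-0.13j], [(0.02-0.01j), (-0.05+0.02j), -0.09-0.03j, (-0.05-0j), (0.01+0.09j)], [-0.02-0.02j, 0.04+0.04j, -0.00+0.11j, (0.02+0.06j), 0.11-0.04j], [-0.03-0.00j, (0.07+0j), 0.09+0.09j, 0.06+0.03j, (0.06-0.12j)], [0.01-0.02j, (-0.03+0.05j), -0.10+0.02j, (-0.05+0.02j), 0.05+0.09j]] + [[-0.02-0.03j, 0.05+0.06j, 0.14+0.02j, 0.07+0.03j, -0.08+0.13j], [0.02+0.01j, -0.05-0.02j, -0.09+0.03j, -0.05+0.00j, 0.01-0.09j], [-0.02+0.02j, 0.04-0.04j, (-0-0.11j), 0.02-0.06j, 0.11+0.04j], [(-0.03+0j), 0.07-0.00j, (0.09-0.09j), 0.06-0.03j, 0.06+0.12j], [(0.01+0.02j), (-0.03-0.05j), -0.10-0.02j, -0.05-0.02j, 0.05-0.09j]] + [[0.04-0.00j,(-0.08+0j),-0.03+0.00j,0.00-0.00j,(0.12-0j)], [(-0.04+0j),(0.07-0j),0.03-0.00j,(-0+0j),-0.11+0.00j], [-0j,-0.01+0.00j,-0.00+0.00j,0.00-0.00j,(0.01-0j)], [0.04-0.00j,(-0.08+0j),-0.03+0.00j,0.00-0.00j,(0.13-0j)], [0.01-0.00j,(-0.03+0j),(-0.01+0j),0.00-0.00j,0.04-0.00j]] + [[-0.21-0.00j, (-0.17+0j), (-0.16-0j), (0.1+0j), (-0.06+0j)], [(-0.11-0j), -0.08+0.00j, -0.08-0.00j, 0.05+0.00j, (-0.03+0j)], [(-0.02-0j), (-0.02+0j), (-0.02-0j), (0.01+0j), (-0.01+0j)], [0.05+0.00j, 0.04-0.00j, (0.04+0j), -0.03-0.00j, 0.01-0.00j], [(-0-0j), (-0+0j), -0.00-0.00j, 0j, (-0+0j)]] + [[(0.01+0j),-0.06-0.00j,0.04-0.00j,(-0.07-0j),(0.01-0j)], [0.00+0.00j,(-0.03-0j),0.02-0.00j,-0.03-0.00j,-0j], [-0.01-0.00j,(0.05+0j),(-0.04+0j),0.06+0.00j,(-0+0j)], [0.01+0.00j,-0.09-0.00j,(0.06-0j),(-0.1-0j),0.01-0.00j], [(-0-0j),0.02+0.00j,(-0.01+0j),(0.02+0j),(-0+0j)]]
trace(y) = -0.25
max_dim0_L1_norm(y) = 0.88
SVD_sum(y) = [[-0.01, -0.02, -0.03, -0.01, -0.03], [-0.06, -0.1, -0.19, -0.05, -0.18], [0.03, 0.05, 0.09, 0.02, 0.09], [0.06, 0.12, 0.23, 0.05, 0.21], [-0.02, -0.03, -0.06, -0.01, -0.06]] + [[-0.12, -0.11, 0.21, 0.12, -0.15],[0.01, 0.01, -0.01, -0.01, 0.01],[0.04, 0.04, -0.07, -0.04, 0.05],[-0.01, -0.0, 0.01, 0.01, -0.01],[0.09, 0.08, -0.15, -0.08, 0.11]] + [[-0.08, -0.07, -0.05, 0.05, 0.1], [-0.04, -0.03, -0.02, 0.02, 0.04], [-0.08, -0.07, -0.05, 0.05, 0.10], [-0.03, -0.02, -0.02, 0.02, 0.03], [-0.07, -0.06, -0.04, 0.05, 0.09]] + [[0.00, -0.01, 0.00, -0.0, 0.0], [0.01, -0.03, 0.01, -0.02, 0.01], [-0.04, 0.09, -0.03, 0.08, -0.02], [0.03, -0.08, 0.03, -0.06, 0.02], [0.02, -0.06, 0.02, -0.05, 0.01]] + [[0.01,-0.00,-0.0,0.01,-0.00],  [-0.03,0.01,0.01,-0.03,0.0],  [-0.01,0.0,0.00,-0.01,0.0],  [-0.02,0.01,0.00,-0.01,0.0],  [0.02,-0.01,-0.0,0.02,-0.00]]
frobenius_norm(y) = 0.73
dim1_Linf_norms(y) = [0.21, 0.21, 0.22, 0.26, 0.23]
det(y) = 0.00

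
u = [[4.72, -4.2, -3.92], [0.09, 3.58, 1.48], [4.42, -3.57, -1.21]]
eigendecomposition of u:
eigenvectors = [[(0.54+0.35j), 0.54-0.35j, -0.03+0.00j],[(-0.07-0.28j), (-0.07+0.28j), -0.69+0.00j],[(0.71+0j), (0.71-0j), 0.72+0.00j]]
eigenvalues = [(2.53+3.63j), (2.53-3.63j), (2.04+0j)]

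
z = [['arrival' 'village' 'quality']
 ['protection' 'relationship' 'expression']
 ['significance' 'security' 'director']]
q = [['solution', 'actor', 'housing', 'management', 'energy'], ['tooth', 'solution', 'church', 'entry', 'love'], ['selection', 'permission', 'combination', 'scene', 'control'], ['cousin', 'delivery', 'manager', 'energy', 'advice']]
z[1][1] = 'relationship'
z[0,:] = ['arrival', 'village', 'quality']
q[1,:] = ['tooth', 'solution', 'church', 'entry', 'love']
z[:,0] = ['arrival', 'protection', 'significance']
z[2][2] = 'director'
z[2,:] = ['significance', 'security', 'director']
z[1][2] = 'expression'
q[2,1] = 'permission'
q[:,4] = ['energy', 'love', 'control', 'advice']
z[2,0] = 'significance'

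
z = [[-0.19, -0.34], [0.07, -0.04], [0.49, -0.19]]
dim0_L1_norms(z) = [0.75, 0.57]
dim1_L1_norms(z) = [0.53, 0.11, 0.68]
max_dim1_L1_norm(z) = 0.68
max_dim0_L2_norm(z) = 0.53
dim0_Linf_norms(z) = [0.49, 0.34]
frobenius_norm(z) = 0.66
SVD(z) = [[-0.2, -0.98], [0.14, -0.06], [0.97, -0.19]] @ diag([0.5369860875402102, 0.38215957633985553]) @ [[0.97, -0.23], [0.23, 0.97]]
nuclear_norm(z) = 0.92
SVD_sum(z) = [[-0.11, 0.02], [0.08, -0.02], [0.51, -0.12]] + [[-0.08, -0.36], [-0.01, -0.02], [-0.02, -0.07]]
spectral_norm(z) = 0.54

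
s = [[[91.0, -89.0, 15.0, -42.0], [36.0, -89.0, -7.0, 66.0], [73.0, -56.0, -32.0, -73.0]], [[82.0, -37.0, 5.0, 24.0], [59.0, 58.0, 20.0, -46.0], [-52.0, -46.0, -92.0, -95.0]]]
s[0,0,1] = -89.0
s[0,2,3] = -73.0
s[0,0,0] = 91.0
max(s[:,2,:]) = 73.0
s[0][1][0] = 36.0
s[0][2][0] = 73.0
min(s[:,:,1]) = -89.0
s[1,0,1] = -37.0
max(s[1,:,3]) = 24.0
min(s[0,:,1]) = -89.0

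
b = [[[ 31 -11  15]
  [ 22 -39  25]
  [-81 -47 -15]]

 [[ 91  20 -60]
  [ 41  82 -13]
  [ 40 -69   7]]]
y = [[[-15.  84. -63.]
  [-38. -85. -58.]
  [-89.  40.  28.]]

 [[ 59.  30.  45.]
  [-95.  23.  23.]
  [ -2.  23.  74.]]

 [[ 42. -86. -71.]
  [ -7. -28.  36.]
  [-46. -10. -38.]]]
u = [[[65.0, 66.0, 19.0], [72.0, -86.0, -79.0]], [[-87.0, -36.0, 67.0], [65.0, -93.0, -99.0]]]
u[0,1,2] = -79.0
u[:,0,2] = [19.0, 67.0]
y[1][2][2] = 74.0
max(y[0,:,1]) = 84.0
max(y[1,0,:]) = 59.0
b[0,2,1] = -47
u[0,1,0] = 72.0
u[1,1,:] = [65.0, -93.0, -99.0]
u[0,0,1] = 66.0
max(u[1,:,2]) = 67.0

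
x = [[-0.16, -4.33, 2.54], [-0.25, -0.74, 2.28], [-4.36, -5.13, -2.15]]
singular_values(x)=[7.7, 4.52, 1.1]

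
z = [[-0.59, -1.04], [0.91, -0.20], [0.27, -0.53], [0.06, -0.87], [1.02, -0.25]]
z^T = [[-0.59, 0.91, 0.27, 0.06, 1.02], [-1.04, -0.20, -0.53, -0.87, -0.25]]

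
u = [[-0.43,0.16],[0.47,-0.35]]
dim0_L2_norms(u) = [0.64, 0.38]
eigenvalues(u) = [-0.67, -0.11]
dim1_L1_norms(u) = [0.59, 0.82]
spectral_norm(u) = 0.74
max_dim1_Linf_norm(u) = 0.47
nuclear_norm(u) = 0.84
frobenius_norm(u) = 0.74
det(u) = 0.08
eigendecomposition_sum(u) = [[-0.38, 0.19],[0.57, -0.29]] + [[-0.05, -0.03], [-0.1, -0.06]]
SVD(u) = [[-0.61, 0.79],[0.79, 0.61]] @ diag([0.7372020175410144, 0.10214296516871738]) @ [[0.86, -0.51], [-0.51, -0.86]]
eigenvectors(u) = [[-0.56, -0.45],  [0.83, -0.89]]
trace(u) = -0.78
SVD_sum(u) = [[-0.39, 0.23], [0.5, -0.30]] + [[-0.04, -0.07], [-0.03, -0.05]]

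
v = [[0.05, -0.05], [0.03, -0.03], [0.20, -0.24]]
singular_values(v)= [0.32, 0.01]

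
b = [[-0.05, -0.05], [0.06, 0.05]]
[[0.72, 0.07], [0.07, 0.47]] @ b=[[-0.03, -0.03], [0.02, 0.02]]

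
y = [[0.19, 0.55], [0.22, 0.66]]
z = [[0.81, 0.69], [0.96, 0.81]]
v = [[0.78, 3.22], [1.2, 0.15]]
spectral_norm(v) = 3.34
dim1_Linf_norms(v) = [3.22, 1.2]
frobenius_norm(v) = 3.53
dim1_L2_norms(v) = [3.31, 1.21]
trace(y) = 0.85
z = y @ v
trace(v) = 0.93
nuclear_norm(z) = 1.65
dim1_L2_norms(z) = [1.06, 1.26]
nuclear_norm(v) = 4.46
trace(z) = 1.62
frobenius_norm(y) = 0.91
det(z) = -0.01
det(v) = -3.75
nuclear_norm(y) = 0.91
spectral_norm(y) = 0.91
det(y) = 0.00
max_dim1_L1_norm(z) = 1.77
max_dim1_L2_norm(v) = 3.31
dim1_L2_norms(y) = [0.58, 0.7]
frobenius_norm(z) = 1.65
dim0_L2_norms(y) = [0.29, 0.86]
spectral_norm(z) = 1.65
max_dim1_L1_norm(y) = 0.88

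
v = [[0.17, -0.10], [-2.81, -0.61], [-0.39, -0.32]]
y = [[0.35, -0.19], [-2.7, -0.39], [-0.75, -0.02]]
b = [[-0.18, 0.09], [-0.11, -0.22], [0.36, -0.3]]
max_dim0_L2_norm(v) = 2.84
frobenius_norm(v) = 2.93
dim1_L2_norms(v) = [0.2, 2.88, 0.5]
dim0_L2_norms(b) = [0.42, 0.38]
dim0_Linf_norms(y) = [2.7, 0.39]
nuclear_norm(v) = 3.18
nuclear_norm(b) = 0.75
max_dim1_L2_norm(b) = 0.47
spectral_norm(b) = 0.51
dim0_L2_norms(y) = [2.82, 0.43]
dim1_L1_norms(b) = [0.27, 0.33, 0.66]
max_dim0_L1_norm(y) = 3.8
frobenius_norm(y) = 2.86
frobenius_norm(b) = 0.57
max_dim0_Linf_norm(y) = 2.7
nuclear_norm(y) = 3.10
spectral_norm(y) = 2.85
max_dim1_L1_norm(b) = 0.66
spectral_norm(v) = 2.91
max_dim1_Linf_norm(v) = 2.81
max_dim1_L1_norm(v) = 3.42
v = y + b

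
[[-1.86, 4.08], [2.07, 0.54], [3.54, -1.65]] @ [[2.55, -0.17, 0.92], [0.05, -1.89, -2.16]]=[[-4.54,-7.4,-10.52], [5.31,-1.37,0.74], [8.94,2.52,6.82]]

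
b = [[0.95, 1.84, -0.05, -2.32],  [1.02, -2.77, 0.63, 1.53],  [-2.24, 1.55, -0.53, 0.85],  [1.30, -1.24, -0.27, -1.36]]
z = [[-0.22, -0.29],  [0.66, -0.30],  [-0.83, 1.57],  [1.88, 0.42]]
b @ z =[[-3.31, -1.88], [0.3, 2.17], [3.55, -0.29], [-3.44, -1.0]]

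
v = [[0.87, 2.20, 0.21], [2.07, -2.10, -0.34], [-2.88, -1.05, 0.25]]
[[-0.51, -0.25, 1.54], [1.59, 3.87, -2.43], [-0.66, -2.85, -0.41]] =v@ [[0.39,1.27,-0.43], [-0.40,-0.66,1.07], [0.16,0.44,-2.09]]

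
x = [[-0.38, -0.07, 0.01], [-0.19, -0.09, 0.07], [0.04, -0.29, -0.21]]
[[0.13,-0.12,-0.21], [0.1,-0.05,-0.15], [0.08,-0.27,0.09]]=x @[[-0.25, 0.23, 0.5], [-0.43, 0.53, 0.19], [0.16, 0.62, -0.59]]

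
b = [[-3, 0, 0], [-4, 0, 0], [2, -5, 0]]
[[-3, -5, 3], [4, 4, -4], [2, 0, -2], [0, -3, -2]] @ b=[[35, -15, 0], [-36, 20, 0], [-10, 10, 0], [8, 10, 0]]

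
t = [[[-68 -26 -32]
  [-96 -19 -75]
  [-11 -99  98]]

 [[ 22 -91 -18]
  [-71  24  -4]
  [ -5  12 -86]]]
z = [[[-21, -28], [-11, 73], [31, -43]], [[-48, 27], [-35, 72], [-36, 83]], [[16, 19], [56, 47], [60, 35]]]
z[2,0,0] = 16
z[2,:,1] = [19, 47, 35]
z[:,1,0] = [-11, -35, 56]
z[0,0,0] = -21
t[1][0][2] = -18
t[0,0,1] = -26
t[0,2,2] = 98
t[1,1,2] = -4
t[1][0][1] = -91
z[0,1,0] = -11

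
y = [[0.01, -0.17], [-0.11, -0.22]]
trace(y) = -0.21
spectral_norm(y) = 0.29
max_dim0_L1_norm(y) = 0.39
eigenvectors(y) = [[0.94,0.5], [-0.35,0.87]]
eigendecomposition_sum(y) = [[0.06, -0.04], [-0.02, 0.01]] + [[-0.05, -0.13], [-0.09, -0.23]]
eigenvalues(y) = [0.07, -0.28]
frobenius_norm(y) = 0.30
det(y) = -0.02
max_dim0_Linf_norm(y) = 0.22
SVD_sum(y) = [[-0.05, -0.15], [-0.07, -0.23]] + [[0.06, -0.02], [-0.04, 0.01]]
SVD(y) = [[0.55, 0.84], [0.84, -0.55]] @ diag([0.2903783576591422, 0.07197506098072663]) @ [[-0.30, -0.95], [0.95, -0.30]]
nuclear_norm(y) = 0.36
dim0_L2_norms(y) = [0.11, 0.28]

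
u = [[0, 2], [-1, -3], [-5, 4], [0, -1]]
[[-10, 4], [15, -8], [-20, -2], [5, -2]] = u @ [[0, 2], [-5, 2]]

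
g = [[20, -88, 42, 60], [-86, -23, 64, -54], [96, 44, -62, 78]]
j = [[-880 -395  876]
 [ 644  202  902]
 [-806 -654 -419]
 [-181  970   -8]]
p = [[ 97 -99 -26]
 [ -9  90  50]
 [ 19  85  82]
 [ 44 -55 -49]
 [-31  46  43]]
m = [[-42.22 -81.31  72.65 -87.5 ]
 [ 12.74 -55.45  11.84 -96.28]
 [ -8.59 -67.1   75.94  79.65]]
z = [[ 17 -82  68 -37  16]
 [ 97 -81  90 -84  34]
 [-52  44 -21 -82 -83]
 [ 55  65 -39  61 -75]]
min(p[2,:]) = 19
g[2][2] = -62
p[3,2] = -49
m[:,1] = [-81.31, -55.45, -67.1]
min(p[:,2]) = -49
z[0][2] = 68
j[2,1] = -654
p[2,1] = 85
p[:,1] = [-99, 90, 85, -55, 46]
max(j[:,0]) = 644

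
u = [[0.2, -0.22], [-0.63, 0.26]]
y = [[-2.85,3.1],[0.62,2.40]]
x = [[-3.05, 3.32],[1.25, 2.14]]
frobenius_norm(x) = 5.14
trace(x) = -0.91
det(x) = -10.68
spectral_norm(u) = 0.73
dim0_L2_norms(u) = [0.66, 0.34]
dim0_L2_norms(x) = [3.3, 3.95]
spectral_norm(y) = 4.48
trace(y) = -0.45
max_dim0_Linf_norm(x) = 3.32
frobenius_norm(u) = 0.74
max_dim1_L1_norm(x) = 6.37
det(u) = -0.09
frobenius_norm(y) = 4.89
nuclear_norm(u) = 0.85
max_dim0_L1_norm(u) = 0.83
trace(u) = 0.46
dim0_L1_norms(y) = [3.47, 5.5]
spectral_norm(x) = 4.59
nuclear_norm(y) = 6.43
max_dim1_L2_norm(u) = 0.68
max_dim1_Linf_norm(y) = 3.1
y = u + x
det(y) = -8.76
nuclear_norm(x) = 6.92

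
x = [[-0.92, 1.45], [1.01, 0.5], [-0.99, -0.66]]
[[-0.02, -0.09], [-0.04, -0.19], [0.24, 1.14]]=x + [[0.9,-1.54], [-1.05,-0.69], [1.23,1.80]]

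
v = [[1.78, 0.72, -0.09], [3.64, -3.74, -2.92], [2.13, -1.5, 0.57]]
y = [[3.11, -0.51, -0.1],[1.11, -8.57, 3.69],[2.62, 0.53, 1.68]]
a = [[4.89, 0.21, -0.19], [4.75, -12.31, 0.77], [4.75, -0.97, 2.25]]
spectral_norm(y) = 9.45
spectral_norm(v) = 6.37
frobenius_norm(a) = 15.07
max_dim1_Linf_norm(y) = 8.57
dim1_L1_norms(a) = [5.29, 17.83, 7.97]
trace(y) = -3.78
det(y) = -57.14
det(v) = -17.79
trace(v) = -1.39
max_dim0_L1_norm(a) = 14.39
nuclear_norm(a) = 21.50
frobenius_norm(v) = 6.82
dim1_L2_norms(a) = [4.9, 13.22, 5.34]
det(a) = -143.50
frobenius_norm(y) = 10.40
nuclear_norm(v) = 9.78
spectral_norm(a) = 13.68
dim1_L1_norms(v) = [2.59, 10.3, 4.2]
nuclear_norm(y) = 15.02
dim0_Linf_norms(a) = [4.89, 12.31, 2.25]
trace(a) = -5.17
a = v + y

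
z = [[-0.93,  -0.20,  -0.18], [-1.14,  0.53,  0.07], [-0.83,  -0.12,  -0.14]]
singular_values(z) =[1.7, 0.58, 0.0]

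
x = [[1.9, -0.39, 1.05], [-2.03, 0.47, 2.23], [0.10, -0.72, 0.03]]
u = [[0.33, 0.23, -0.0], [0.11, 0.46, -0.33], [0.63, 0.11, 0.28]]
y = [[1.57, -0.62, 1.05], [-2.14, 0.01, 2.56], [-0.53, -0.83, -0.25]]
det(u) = -0.00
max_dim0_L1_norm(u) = 1.07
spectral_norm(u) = 0.80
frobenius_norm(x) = 3.84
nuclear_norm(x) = 5.91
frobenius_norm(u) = 0.99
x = y + u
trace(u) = 1.07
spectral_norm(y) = 3.35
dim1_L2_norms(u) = [0.4, 0.58, 0.7]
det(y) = 6.38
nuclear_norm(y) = 6.30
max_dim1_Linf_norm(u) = 0.63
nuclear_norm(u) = 1.39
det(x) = 4.45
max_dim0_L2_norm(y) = 2.78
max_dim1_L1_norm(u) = 1.02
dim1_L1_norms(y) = [3.24, 4.71, 1.61]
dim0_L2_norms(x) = [2.78, 0.94, 2.47]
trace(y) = 1.33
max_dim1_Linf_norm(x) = 2.23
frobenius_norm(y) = 4.01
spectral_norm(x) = 3.15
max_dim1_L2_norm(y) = 3.34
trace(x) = 2.40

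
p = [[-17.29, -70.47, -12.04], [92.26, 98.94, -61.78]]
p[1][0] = 92.26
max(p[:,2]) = -12.04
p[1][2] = -61.78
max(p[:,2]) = -12.04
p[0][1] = -70.47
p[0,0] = -17.29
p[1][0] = 92.26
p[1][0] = 92.26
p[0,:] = [-17.29, -70.47, -12.04]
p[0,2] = -12.04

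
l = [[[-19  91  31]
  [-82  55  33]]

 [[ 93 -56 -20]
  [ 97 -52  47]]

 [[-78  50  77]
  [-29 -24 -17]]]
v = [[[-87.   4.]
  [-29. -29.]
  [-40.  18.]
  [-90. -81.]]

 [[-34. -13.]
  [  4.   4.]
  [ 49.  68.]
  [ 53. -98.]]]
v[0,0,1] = 4.0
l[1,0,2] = -20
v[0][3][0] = -90.0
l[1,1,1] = -52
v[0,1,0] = -29.0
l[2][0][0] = -78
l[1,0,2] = -20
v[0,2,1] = 18.0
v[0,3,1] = -81.0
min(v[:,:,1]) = -98.0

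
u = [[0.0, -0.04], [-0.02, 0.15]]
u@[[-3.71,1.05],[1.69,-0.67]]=[[-0.07, 0.03], [0.33, -0.12]]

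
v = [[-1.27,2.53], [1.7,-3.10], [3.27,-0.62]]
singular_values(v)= [5.13, 2.3]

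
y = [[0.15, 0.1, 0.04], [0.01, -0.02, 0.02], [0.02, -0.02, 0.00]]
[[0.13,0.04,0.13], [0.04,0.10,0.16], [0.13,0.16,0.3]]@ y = [[0.02, 0.01, 0.01], [0.01, -0.00, 0.00], [0.03, 0.0, 0.01]]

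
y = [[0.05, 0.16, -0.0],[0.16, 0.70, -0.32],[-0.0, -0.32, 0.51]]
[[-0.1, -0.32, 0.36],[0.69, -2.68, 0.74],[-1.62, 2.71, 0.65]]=y@[[-2.41, 2.93, 5.17], [0.12, -2.9, 0.64], [-3.10, 3.50, 1.68]]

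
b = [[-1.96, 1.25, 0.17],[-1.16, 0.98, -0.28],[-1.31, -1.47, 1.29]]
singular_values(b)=[2.8, 2.34, 0.18]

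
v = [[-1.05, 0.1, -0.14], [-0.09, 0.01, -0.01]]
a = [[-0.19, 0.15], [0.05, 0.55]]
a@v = [[0.19, -0.02, 0.03], [-0.10, 0.01, -0.01]]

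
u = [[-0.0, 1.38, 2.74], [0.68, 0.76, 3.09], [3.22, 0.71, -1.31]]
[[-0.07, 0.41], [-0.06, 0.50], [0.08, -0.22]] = u @ [[0.02,0.01], [-0.01,-0.04], [-0.02,0.17]]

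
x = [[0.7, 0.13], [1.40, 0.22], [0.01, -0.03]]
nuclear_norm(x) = 1.62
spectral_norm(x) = 1.59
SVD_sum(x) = [[0.70, 0.11], [1.4, 0.23], [0.00, 0.0]] + [[-0.0, 0.02],[0.0, -0.01],[0.01, -0.03]]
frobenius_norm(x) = 1.59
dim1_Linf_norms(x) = [0.7, 1.4, 0.03]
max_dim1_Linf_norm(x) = 1.4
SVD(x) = [[-0.45, 0.44], [-0.89, -0.22], [-0.00, -0.87]] @ diag([1.585879488662463, 0.03586429198637138]) @ [[-0.99,-0.16], [-0.16,0.99]]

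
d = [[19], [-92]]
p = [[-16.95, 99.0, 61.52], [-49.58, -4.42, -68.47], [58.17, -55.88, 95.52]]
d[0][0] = 19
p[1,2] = -68.47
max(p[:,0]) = 58.17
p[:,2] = [61.52, -68.47, 95.52]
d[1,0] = -92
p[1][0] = -49.58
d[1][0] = -92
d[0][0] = 19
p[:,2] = [61.52, -68.47, 95.52]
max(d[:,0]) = 19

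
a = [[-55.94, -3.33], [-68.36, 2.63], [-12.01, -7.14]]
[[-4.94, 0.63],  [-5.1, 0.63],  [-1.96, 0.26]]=a @ [[0.08,-0.01], [0.14,-0.02]]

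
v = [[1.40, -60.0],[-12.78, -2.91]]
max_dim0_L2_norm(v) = 60.07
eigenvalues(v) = [27.02, -28.53]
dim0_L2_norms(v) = [12.86, 60.07]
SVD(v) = [[1.0, 0.05], [0.05, -1.00]] @ diag([60.07582183732522, 12.831684634916712]) @ [[0.01,  -1.00],[1.00,  0.01]]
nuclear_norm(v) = 72.91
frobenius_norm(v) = 61.43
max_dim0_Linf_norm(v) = 60.0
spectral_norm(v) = 60.08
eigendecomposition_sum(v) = [[14.56,-29.18], [-6.22,12.46]] + [[-13.16, -30.82], [-6.56, -15.37]]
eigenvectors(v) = [[0.92, 0.89], [-0.39, 0.45]]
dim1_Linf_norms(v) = [60.0, 12.78]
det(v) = -770.87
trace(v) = -1.51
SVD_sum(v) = [[0.82, -60.01], [0.04, -2.74]] + [[0.58,0.01], [-12.82,-0.17]]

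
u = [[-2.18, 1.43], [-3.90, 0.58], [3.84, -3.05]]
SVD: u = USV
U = [[-0.39,0.15], [-0.56,-0.82], [0.73,-0.55]]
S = [6.62, 1.61]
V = [[0.88, -0.47], [0.47, 0.88]]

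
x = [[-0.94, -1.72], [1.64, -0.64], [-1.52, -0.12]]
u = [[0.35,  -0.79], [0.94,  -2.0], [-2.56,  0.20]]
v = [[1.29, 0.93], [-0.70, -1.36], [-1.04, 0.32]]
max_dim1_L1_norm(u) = 2.94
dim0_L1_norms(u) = [3.85, 2.99]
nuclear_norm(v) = 3.30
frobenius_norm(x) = 3.04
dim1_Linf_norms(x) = [1.72, 1.64, 1.52]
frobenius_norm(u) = 3.50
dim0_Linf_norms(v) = [1.29, 1.36]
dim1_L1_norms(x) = [2.66, 2.28, 1.64]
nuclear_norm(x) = 4.25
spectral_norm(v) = 2.20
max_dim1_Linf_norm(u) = 2.56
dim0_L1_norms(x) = [4.1, 2.48]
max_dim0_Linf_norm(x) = 1.72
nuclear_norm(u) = 4.78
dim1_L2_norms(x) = [1.96, 1.76, 1.52]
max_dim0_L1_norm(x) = 4.1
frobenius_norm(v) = 2.46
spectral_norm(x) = 2.47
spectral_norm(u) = 3.02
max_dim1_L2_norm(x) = 1.96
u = v + x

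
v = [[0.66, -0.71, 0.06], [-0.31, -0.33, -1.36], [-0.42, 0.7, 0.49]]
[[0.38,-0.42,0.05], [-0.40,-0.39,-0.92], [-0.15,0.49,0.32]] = v@[[0.74,0.16,0.09], [0.16,0.75,0.07], [0.09,0.07,0.64]]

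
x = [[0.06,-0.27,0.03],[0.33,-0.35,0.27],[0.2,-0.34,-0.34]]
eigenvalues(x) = [(-0.2+0j), (-0.21+0.35j), (-0.21-0.35j)]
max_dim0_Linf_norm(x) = 0.35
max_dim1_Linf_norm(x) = 0.35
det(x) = -0.03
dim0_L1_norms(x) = [0.59, 0.96, 0.64]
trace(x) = -0.63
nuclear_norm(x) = 1.22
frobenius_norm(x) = 0.81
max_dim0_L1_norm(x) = 0.96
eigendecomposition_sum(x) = [[(-0.19-0j), (0.08+0j), 0.11-0.00j], [(-0.17-0j), 0.07+0.00j, (0.1-0j)], [(0.14+0j), -0.06-0.00j, -0.08+0.00j]] + [[(0.12+0.09j),  -0.17-0.01j,  (-0.04+0.11j)], [0.25-0.04j,  (-0.21+0.19j),  (0.08+0.17j)], [0.03+0.18j,  (-0.14-0.16j),  -0.13+0.06j]] + [[0.12-0.09j, -0.17+0.01j, (-0.04-0.11j)], [0.25+0.04j, -0.21-0.19j, (0.08-0.17j)], [0.03-0.18j, (-0.14+0.16j), (-0.13-0.06j)]]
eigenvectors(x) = [[0.66+0.00j,(-0.3-0.32j),-0.30+0.32j], [(0.58+0j),-0.72+0.00j,-0.72-0.00j], [(-0.48+0j),(0.01-0.53j),(0.01+0.53j)]]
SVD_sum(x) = [[0.14,-0.21,0.0], [0.27,-0.39,0.0], [0.22,-0.32,0.00]] + [[0.00, 0.00, 0.01], [0.03, 0.02, 0.27], [-0.04, -0.03, -0.34]] + [[-0.09, -0.06, 0.02], [0.03, 0.02, -0.01], [0.02, 0.01, -0.0]]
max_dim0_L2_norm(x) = 0.56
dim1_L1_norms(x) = [0.36, 0.95, 0.88]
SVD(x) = [[0.38, -0.03, 0.92],[0.71, -0.62, -0.32],[0.58, 0.78, -0.22]] @ diag([0.66829462630381, 0.43964572388925516, 0.11399092033729645]) @ [[0.56, -0.83, 0.01], [-0.12, -0.09, -0.99], [-0.82, -0.56, 0.15]]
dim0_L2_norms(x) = [0.39, 0.56, 0.44]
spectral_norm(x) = 0.67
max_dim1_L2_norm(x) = 0.55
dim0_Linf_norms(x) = [0.33, 0.35, 0.34]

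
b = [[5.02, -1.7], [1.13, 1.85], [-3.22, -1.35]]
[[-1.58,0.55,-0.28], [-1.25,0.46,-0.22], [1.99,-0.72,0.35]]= b @ [[-0.45, 0.16, -0.08], [-0.4, 0.15, -0.07]]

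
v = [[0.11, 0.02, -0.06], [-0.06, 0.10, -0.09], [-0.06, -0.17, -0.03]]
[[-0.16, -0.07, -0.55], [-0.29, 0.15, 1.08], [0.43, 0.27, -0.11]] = v@[[-0.55, -1.34, -7.30], [-2.48, -0.81, 3.73], [0.8, -1.63, -2.98]]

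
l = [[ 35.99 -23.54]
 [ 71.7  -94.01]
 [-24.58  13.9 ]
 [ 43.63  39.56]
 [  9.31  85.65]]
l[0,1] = -23.54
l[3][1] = 39.56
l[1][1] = -94.01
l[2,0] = -24.58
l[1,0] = 71.7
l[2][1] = 13.9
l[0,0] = 35.99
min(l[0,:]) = -23.54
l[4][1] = 85.65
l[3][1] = 39.56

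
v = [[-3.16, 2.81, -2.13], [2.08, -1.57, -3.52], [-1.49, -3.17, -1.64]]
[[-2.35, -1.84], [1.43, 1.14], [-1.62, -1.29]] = v @ [[0.82, 0.65], [0.11, 0.09], [0.03, 0.02]]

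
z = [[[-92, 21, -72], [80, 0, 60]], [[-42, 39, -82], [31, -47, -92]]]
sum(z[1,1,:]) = -108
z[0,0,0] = -92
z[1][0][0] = -42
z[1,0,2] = -82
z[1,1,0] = 31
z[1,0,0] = -42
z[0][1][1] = 0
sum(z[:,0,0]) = -134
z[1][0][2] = -82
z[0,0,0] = -92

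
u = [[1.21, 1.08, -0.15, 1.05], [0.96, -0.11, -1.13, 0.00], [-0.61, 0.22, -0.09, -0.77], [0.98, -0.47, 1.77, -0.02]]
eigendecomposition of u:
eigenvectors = [[-0.83+0.00j, (-0.54+0j), (-0.12-0.05j), -0.12+0.05j], [(-0.5+0j), 0.55+0.00j, (-0.51-0.01j), (-0.51+0.01j)], [0.22+0.00j, (0.04+0j), -0.04+0.49j, (-0.04-0.49j)], [-0.09+0.00j, (0.64+0j), (0.7+0j), 0.70-0.00j]]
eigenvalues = [(2.01+0j), (-1.13+0j), (0.06+1.17j), (0.06-1.17j)]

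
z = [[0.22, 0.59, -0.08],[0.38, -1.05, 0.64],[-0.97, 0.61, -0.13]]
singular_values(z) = [1.65, 0.77, 0.26]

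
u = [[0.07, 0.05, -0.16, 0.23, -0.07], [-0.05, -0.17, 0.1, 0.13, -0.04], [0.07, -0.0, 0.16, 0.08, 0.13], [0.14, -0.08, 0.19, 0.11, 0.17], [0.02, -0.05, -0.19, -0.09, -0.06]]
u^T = [[0.07, -0.05, 0.07, 0.14, 0.02], [0.05, -0.17, -0.0, -0.08, -0.05], [-0.16, 0.10, 0.16, 0.19, -0.19], [0.23, 0.13, 0.08, 0.11, -0.09], [-0.07, -0.04, 0.13, 0.17, -0.06]]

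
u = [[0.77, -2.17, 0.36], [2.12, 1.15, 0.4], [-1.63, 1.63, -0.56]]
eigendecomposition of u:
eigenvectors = [[(-0.61+0j), (-0.61-0j), (-0.23+0j)],  [(0.08+0.52j), 0.08-0.52j, 0.08+0.00j],  [0.56-0.20j, 0.56+0.20j, (0.97+0j)]]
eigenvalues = [(0.71+1.98j), (0.71-1.98j), (-0.05+0j)]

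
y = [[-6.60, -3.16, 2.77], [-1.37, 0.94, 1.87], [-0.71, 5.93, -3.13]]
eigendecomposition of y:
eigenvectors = [[-0.03, 0.98, 0.77], [0.71, 0.18, -0.02], [0.71, -0.09, 0.63]]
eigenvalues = [2.86, -7.42, -4.23]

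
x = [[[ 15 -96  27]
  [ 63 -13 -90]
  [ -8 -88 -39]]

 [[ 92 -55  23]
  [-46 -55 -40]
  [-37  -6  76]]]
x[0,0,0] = 15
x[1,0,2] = 23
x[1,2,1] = -6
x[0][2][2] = -39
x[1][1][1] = -55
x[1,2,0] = -37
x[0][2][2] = -39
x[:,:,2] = [[27, -90, -39], [23, -40, 76]]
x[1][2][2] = 76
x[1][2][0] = -37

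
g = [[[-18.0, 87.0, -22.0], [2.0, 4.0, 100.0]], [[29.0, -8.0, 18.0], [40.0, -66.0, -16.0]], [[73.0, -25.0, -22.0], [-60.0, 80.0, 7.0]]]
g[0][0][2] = -22.0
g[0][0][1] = 87.0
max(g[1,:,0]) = 40.0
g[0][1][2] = 100.0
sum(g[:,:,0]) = 66.0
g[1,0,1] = -8.0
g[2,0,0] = 73.0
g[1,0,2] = 18.0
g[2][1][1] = 80.0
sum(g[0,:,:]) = 153.0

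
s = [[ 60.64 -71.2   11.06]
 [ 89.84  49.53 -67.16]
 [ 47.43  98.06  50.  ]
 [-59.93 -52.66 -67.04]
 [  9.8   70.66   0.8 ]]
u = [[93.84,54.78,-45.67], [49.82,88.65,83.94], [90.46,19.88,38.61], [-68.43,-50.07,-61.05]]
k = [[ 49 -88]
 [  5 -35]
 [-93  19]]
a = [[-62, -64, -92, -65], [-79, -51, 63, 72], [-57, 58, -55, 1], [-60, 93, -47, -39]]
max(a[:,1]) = 93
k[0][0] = 49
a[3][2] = -47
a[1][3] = 72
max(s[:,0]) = 89.84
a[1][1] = -51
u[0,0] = 93.84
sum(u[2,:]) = 148.95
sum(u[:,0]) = 165.69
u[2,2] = 38.61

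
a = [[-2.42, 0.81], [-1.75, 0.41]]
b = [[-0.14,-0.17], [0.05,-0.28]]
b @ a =[[0.64, -0.18],[0.37, -0.07]]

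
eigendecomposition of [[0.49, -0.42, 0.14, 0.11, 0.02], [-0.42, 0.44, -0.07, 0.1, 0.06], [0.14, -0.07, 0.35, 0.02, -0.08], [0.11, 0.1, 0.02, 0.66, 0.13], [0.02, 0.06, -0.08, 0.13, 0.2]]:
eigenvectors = [[0.71, -0.13, 0.67, -0.13, 0.13], [-0.65, -0.19, 0.67, 0.25, 0.18], [0.26, -0.01, -0.17, 0.89, 0.33], [0.04, -0.94, -0.16, 0.06, -0.29], [-0.05, -0.25, -0.23, -0.36, 0.87]]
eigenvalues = [0.93, 0.73, -0.0, 0.34, 0.14]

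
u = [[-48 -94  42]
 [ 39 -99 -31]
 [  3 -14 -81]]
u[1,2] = -31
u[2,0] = 3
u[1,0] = 39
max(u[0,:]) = 42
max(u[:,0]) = 39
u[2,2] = -81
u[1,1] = -99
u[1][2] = -31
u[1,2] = -31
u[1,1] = -99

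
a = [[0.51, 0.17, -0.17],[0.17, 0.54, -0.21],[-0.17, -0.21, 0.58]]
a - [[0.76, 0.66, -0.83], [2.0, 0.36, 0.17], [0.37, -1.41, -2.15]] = [[-0.25, -0.49, 0.66], [-1.83, 0.18, -0.38], [-0.54, 1.20, 2.73]]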